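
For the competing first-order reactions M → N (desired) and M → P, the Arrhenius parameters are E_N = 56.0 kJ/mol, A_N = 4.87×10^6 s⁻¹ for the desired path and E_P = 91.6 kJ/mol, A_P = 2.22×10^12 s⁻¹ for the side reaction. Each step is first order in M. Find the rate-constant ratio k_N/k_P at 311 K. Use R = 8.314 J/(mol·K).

Since both paths have the same order in M, the concentration cancels and S_{N/P} = k_N/k_P = (A_N/A_P)·exp[(E_P−E_N)/(RT)].
(E_P−E_N)/(RT) = (91.6−56.0)×10³/(8.314×311) = 35600/2586 = 13.77.
k_N/k_P = (4.87×10^6/2.22×10^12)·exp(13.77) = 2.194×10^-6 × 9.539×10^5 = 2.09.
Since E_N < E_P, lowering the temperature improves selectivity toward N.

2.09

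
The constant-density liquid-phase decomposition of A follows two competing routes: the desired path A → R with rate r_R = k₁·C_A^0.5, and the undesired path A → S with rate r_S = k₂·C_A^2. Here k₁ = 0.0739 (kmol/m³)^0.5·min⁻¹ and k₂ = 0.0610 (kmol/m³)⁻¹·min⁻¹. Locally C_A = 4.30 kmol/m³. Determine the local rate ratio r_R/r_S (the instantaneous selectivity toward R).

S_{R/S} = r_R/r_S = (k₁·C_A^0.5)/(k₂·C_A^2) = (k₁/k₂)·C_A^-1.5.
= (0.0739×4.300^0.5) / (0.0610×4.300^2) = 0.1532/1.128 = 0.136.
The undesired path is higher order in A, so low C_A (CSTR or dilute feed) favours R.

0.136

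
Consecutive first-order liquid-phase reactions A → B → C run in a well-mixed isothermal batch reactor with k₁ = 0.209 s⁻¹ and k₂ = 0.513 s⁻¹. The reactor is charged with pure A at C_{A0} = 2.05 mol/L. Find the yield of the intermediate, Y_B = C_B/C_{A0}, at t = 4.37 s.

Solving the coupled first-order balances gives C_B(t) = [k₁/(k₂−k₁)]·C_{A0}·(e^(−k₁t) − e^(−k₂t)).
e^(−k₁t) = e^(−0.209×4.37) = e^(−0.9133) = 0.4012; e^(−k₂t) = e^(−2.242) = 0.1063.
C_B = 0.209×2.05/(0.513−0.209) × (0.4012−0.1063) = 1.409×0.2949 = 0.4157 mol/L.
Y_B = C_B/C_{A0} = 0.4157/2.05 = 0.203.

0.203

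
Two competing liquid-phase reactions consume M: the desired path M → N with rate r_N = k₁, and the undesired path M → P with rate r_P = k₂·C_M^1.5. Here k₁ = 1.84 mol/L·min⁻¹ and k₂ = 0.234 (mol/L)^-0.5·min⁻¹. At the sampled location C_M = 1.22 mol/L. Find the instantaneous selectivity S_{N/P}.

S_{N/P} = r_N/r_P = (k₁)/(k₂·C_M^1.5) = (k₁/k₂)·C_M^-1.5.
= (1.84) / (0.234×1.220^1.5) = 1.840/0.3153 = 5.84.
The undesired path is higher order in M, so low C_M (CSTR or dilute feed) favours N.

5.84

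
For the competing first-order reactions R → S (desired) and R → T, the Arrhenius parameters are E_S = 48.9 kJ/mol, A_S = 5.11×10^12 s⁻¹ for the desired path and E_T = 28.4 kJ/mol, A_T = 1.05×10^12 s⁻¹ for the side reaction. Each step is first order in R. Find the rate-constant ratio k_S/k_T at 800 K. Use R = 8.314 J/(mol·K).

0.223

Since both paths have the same order in R, the concentration cancels and S_{S/T} = k_S/k_T = (A_S/A_T)·exp[(E_T−E_S)/(RT)].
(E_T−E_S)/(RT) = (28.4−48.9)×10³/(8.314×800) = -20500/6651 = -3.082.
k_S/k_T = (5.11×10^12/1.05×10^12)·exp(-3.082) = 4.867 × 0.04586 = 0.223.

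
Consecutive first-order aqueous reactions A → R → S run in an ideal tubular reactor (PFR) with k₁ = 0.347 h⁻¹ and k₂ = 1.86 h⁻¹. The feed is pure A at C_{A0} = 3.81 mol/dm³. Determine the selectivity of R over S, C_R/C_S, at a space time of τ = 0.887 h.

0.887

For first-order series with pure A initially, C_R(τ) = k₁C_{A0}/(k₂−k₁)·(e^(−k₁τ) − e^(−k₂τ)).
e^(−k₁τ) = e^(−0.347×0.887) = e^(−0.3078) = 0.7351; e^(−k₂τ) = e^(−1.650) = 0.1921.
C_R = 0.347×3.81/(1.86−0.347) × (0.7351−0.1921) = 0.8738×0.5430 = 0.4745 mol/dm³.
C_A = C_{A0}e^(−k₁τ) = 2.801 mol/dm³, so C_S = C_{A0}−C_A−C_R = 0.5349 mol/dm³; C_R/C_S = 0.887.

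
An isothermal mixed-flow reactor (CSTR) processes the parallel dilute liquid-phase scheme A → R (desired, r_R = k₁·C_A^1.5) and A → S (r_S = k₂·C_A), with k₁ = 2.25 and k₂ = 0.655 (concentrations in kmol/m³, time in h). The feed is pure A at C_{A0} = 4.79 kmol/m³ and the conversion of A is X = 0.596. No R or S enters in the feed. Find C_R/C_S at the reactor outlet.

4.78

Exit C_A = C_{A0}(1−X) = 4.79×0.404 = 1.935 kmol/m³.
Rates in a CSTR are evaluated at the outlet concentration: r_R = 2.25×1.935^1.5 = 6.057, r_S = 0.655×1.935 = 1.268.
Overall selectivity = C_R/C_S = r_Rτ/(r_Sτ) = r_R/r_S = 4.78.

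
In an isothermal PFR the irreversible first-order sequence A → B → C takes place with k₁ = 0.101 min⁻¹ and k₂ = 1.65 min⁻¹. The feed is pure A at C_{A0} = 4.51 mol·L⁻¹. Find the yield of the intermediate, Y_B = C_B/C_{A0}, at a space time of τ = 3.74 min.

0.0446

Solving the coupled first-order balances gives C_B(τ) = [k₁/(k₂−k₁)]·C_{A0}·(e^(−k₁τ) − e^(−k₂τ)).
e^(−k₁τ) = e^(−0.101×3.74) = e^(−0.3777) = 0.6854; e^(−k₂τ) = e^(−6.171) = 0.002089.
C_B = 0.101×4.51/(1.65−0.101) × (0.6854−0.002089) = 0.2941×0.6833 = 0.2009 mol·L⁻¹.
Y_B = C_B/C_{A0} = 0.2009/4.51 = 0.0446.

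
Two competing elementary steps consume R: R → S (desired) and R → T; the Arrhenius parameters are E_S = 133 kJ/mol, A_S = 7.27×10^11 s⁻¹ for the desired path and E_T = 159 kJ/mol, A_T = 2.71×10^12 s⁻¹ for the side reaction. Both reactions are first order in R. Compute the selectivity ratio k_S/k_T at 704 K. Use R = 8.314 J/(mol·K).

22.8

With equal orders, S_{S/T} = k_S/k_T = (A_S/A_T)·exp[(E_T−E_S)/(RT)].
(E_T−E_S)/(RT) = (159−133)×10³/(8.314×704) = 26000/5853 = 4.442.
k_S/k_T = (7.27×10^11/2.71×10^12)·exp(4.442) = 0.2683 × 84.96 = 22.8.
Since E_S < E_T, lowering the temperature improves selectivity toward S.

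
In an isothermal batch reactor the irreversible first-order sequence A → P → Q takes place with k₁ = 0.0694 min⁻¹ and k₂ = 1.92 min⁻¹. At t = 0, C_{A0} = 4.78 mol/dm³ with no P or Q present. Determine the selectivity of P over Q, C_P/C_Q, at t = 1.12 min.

0.682

The intermediate concentration in a first-order A→B→C sequence is C_P = k₁C_{A0}(e^(−k₁t) − e^(−k₂t))/(k₂−k₁).
e^(−k₁t) = e^(−0.0694×1.12) = e^(−0.07773) = 0.9252; e^(−k₂t) = e^(−2.150) = 0.1164.
C_P = 0.0694×4.78/(1.92−0.0694) × (0.9252−0.1164) = 0.1793×0.8088 = 0.1450 mol/dm³.
C_A = C_{A0}e^(−k₁t) = 4.423 mol/dm³, so C_Q = C_{A0}−C_A−C_P = 0.2125 mol/dm³; C_P/C_Q = 0.682.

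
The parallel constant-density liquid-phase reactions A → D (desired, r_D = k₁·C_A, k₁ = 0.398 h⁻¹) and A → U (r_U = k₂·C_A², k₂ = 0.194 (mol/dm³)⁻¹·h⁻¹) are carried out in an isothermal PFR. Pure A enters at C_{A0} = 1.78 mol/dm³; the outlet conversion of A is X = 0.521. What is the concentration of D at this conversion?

0.569 mol/dm³

C_A = C_{A0}(1−X) = 0.8526 mol/dm³.
Along a PFR/batch, dC_D/dC_A = −r_D/(r_D+r_U) = −k₁/(k₁+k₂·C_A).
Integrating from C_{A0} to C_A: C_D = (0.398/0.194)·ln[(0.398+0.194·1.78)/(0.398+0.194·0.853)] = 2.052·ln(0.7433/0.5634) = 0.5685 mol/dm³.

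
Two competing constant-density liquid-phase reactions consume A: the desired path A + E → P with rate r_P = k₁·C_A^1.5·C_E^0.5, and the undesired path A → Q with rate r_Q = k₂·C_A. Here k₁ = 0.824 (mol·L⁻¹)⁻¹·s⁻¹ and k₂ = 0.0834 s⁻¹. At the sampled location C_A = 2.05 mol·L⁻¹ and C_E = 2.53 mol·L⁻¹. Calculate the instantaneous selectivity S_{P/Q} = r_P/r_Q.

S_{P/Q} = r_P/r_Q = (k₁·C_A^1.5·C_E^0.5)/(k₂·C_A) = (k₁/k₂)·C_A^0.5·C_E^0.5.
= (0.824×2.050^1.5×2.530^0.5) / (0.0834×2.050) = 3.847/0.1710 = 22.5.
Since the desired path is higher order in A, keeping C_A high (PFR or concentrated feed) favours P.

22.5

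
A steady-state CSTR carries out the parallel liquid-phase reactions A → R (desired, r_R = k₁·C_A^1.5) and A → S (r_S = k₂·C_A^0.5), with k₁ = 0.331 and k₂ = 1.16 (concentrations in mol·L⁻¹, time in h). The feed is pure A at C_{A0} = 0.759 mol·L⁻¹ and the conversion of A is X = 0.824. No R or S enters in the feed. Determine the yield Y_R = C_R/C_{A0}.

Exit C_A = C_{A0}(1−X) = 0.759×0.176 = 0.1336 mol·L⁻¹.
Rates in a CSTR are evaluated at the outlet concentration: r_R = 0.331×0.1336^1.5 = 0.01616, r_S = 1.16×0.1336^0.5 = 0.4240.
Fraction of consumed A going to R: r_R/(r_R+r_S) = 0.03672.
C_R = 0.03672·C_{A0}·X = 0.03672×0.759×0.824 = 0.0230 mol·L⁻¹; Y_R = C_R/C_{A0} = 0.0303.

0.0303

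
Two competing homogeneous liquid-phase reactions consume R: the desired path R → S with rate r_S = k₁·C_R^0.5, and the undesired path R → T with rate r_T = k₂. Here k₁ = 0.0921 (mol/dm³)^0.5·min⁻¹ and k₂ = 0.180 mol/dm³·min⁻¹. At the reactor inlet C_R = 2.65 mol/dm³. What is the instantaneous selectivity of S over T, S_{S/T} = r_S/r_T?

S_{S/T} = r_S/r_T = (k₁·C_R^0.5)/(k₂) = (k₁/k₂)·C_R^0.5.
= (0.0921×2.650^0.5) / (0.180) = 0.1499/0.1800 = 0.833.

0.833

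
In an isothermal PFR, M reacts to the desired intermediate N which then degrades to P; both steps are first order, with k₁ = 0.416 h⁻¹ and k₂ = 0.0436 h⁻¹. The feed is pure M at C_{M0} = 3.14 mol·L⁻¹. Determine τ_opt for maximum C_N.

6.06 h

For first-order series the maximum of C_N occurs at τ_opt = ln(k₂/k₁)/(k₂−k₁).
= ln(0.0436/0.416)/(0.0436−0.416) = ln(0.1048)/-0.3724 = -2.256/-0.3724 = 6.06 h.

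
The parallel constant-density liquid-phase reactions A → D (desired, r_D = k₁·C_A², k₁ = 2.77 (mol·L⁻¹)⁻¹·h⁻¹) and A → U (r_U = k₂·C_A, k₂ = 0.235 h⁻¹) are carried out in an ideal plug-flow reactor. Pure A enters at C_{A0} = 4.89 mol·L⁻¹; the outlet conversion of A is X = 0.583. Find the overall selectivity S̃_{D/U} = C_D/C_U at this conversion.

38.5

C_A = C_{A0}(1−X) = 2.039 mol·L⁻¹.
Along a PFR/batch, dC_U/dC_A = −r_U/(r_D+r_U) = −k₂/(k₂+k₁·C_A).
Integrating from C_{A0} to C_A: C_U = (0.235/2.77)·ln[(0.235+2.77·4.89)/(0.235+2.77·2.04)] = 0.08484·ln(13.78/5.883) = 0.07221 mol·L⁻¹.
Then C_D = (C_{A0}−C_A) − C_U = 2.851 − 0.07221 = 2.779 mol·L⁻¹.
S̃_{D/U} = C_D/C_U = 2.779/0.07221 = 38.5.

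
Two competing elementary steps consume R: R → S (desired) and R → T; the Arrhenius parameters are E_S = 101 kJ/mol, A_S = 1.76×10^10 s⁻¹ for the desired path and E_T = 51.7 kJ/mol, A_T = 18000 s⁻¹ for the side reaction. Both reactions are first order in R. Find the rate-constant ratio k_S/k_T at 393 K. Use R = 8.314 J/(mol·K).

0.274

Since both paths have the same order in R, the concentration cancels and S_{S/T} = k_S/k_T = (A_S/A_T)·exp[(E_T−E_S)/(RT)].
(E_T−E_S)/(RT) = (51.7−101)×10³/(8.314×393) = -49300/3267 = -15.09.
k_S/k_T = (1.76×10^10/18000)·exp(-15.09) = 9.778×10^5 × 2.800×10^-7 = 0.274.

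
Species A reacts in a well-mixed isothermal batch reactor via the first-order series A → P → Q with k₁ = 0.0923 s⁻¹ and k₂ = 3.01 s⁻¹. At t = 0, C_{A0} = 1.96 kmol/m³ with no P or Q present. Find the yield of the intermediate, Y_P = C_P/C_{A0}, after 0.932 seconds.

0.0271

Solving the coupled first-order balances gives C_P(t) = [k₁/(k₂−k₁)]·C_{A0}·(e^(−k₁t) − e^(−k₂t)).
e^(−k₁t) = e^(−0.0923×0.932) = e^(−0.08602) = 0.9176; e^(−k₂t) = e^(−2.805) = 0.06049.
C_P = 0.0923×1.96/(3.01−0.0923) × (0.9176−0.06049) = 0.06200×0.8571 = 0.05314 kmol/m³.
Y_P = C_P/C_{A0} = 0.05314/1.96 = 0.0271.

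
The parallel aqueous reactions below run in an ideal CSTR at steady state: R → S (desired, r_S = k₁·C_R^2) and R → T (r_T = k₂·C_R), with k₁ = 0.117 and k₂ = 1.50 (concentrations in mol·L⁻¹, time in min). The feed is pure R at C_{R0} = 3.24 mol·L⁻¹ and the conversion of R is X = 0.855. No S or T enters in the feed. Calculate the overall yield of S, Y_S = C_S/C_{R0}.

Exit C_R = C_{R0}(1−X) = 3.24×0.145 = 0.4698 mol·L⁻¹.
In a CSTR the entire volume is at exit conditions, so r_S = 0.117×0.4698^2 = 0.02582 and r_T = 1.50×0.4698 = 0.7047.
Fraction of consumed R going to S: r_S/(r_S+r_T) = 0.03535.
C_S = 0.03535·C_{R0}·X = 0.03535×3.24×0.855 = 0.0979 mol·L⁻¹; Y_S = C_S/C_{R0} = 0.0302.

0.0302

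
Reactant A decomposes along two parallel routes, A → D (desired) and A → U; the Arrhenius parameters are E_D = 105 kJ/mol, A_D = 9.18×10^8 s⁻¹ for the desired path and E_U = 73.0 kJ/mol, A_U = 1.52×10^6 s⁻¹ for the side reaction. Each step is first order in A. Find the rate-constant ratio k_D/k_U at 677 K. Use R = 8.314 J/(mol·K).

2.05

With equal orders, S_{D/U} = k_D/k_U = (A_D/A_U)·exp[(E_U−E_D)/(RT)].
(E_U−E_D)/(RT) = (73.0−105)×10³/(8.314×677) = -32000/5629 = -5.685.
k_D/k_U = (9.18×10^8/1.52×10^6)·exp(-5.685) = 603.9 × 0.003396 = 2.05.
Since E_D > E_U, raising the temperature improves selectivity toward D.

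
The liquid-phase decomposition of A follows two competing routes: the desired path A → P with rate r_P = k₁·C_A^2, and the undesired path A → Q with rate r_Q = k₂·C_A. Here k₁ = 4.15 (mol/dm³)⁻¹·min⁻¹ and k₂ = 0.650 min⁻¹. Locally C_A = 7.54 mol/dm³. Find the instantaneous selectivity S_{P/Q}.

S_{P/Q} = r_P/r_Q = (k₁·C_A^2)/(k₂·C_A) = (k₁/k₂)·C_A.
= (4.15×7.540^2) / (0.650×7.540) = 235.9/4.901 = 48.1.

48.1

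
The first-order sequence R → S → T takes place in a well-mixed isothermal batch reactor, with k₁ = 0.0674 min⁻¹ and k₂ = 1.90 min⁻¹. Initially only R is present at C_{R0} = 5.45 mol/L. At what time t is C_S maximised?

1.82 min

For first-order series the maximum of C_S occurs at t_opt = ln(k₂/k₁)/(k₂−k₁).
= ln(1.90/0.0674)/(1.90−0.0674) = ln(28.19)/1.833 = 3.339/1.833 = 1.82 min.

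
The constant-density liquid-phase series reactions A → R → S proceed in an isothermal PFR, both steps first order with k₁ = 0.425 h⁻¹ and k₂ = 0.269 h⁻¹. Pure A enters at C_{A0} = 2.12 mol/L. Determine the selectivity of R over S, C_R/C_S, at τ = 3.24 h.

1.53

For first-order series with pure A initially, C_R(τ) = k₁C_{A0}/(k₂−k₁)·(e^(−k₁τ) − e^(−k₂τ)).
e^(−k₁τ) = e^(−0.425×3.24) = e^(−1.377) = 0.2523; e^(−k₂τ) = e^(−0.8716) = 0.4183.
C_R = 0.425×2.12/(0.269−0.425) × (0.2523−0.4183) = (-5.776)×(-0.1660) = 0.9585 mol/L.
C_A = C_{A0}e^(−k₁τ) = 0.5349 mol/L, so C_S = C_{A0}−C_A−C_R = 0.6265 mol/L; C_R/C_S = 1.53.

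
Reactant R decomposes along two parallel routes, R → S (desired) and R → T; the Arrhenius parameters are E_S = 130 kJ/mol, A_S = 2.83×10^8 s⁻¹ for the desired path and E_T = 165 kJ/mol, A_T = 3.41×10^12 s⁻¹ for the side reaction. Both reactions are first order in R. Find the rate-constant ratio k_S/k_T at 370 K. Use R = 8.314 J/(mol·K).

Since both paths have the same order in R, the concentration cancels and S_{S/T} = k_S/k_T = (A_S/A_T)·exp[(E_T−E_S)/(RT)].
(E_T−E_S)/(RT) = (165−130)×10³/(8.314×370) = 35000/3076 = 11.38.
k_S/k_T = (2.83×10^8/3.41×10^12)·exp(11.38) = 8.299×10^-5 × 87356 = 7.25.
Since E_S < E_T, lowering the temperature improves selectivity toward S.

7.25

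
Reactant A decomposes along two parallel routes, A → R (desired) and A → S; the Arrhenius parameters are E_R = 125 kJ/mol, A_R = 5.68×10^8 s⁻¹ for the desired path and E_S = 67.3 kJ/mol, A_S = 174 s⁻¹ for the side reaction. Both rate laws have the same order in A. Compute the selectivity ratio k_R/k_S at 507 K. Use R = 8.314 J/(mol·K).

Since both paths have the same order in A, the concentration cancels and S_{R/S} = k_R/k_S = (A_R/A_S)·exp[(E_S−E_R)/(RT)].
(E_S−E_R)/(RT) = (67.3−125)×10³/(8.314×507) = -57700/4215 = -13.69.
k_R/k_S = (5.68×10^8/174)·exp(-13.69) = 3.264×10^6 × 1.135×10^-6 = 3.71.

3.71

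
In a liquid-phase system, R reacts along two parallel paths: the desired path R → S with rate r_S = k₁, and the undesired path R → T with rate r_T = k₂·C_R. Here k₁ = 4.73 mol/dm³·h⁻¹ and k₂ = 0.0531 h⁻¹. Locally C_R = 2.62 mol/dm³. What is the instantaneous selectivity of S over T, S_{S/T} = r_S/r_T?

34.0

S_{S/T} = r_S/r_T = (k₁)/(k₂·C_R) = (k₁/k₂)·C_R⁻¹.
= (4.73) / (0.0531×2.620) = 4.730/0.1391 = 34.0.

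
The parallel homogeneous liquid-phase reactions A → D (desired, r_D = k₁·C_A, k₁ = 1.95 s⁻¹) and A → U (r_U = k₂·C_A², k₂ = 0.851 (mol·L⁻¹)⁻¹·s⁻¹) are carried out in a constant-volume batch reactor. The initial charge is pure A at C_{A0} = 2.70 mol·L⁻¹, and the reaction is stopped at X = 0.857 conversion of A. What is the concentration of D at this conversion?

1.43 mol·L⁻¹

C_A = C_{A0}(1−X) = 0.3861 mol·L⁻¹.
Along a PFR/batch, dC_D/dC_A = −r_D/(r_D+r_U) = −k₁/(k₁+k₂·C_A).
Integrating from C_{A0} to C_A: C_D = (1.95/0.851)·ln[(1.95+0.851·2.70)/(1.95+0.851·0.386)] = 2.291·ln(4.248/2.279) = 1.427 mol·L⁻¹.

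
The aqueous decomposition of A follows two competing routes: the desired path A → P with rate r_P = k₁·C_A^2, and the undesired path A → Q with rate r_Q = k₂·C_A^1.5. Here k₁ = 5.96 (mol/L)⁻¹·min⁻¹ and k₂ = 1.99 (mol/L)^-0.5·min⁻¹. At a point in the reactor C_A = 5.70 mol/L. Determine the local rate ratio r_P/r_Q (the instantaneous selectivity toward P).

S_{P/Q} = r_P/r_Q = (k₁·C_A^2)/(k₂·C_A^1.5) = (k₁/k₂)·C_A^0.5.
= (5.96×5.700^2) / (1.99×5.700^1.5) = 193.6/27.08 = 7.15.

7.15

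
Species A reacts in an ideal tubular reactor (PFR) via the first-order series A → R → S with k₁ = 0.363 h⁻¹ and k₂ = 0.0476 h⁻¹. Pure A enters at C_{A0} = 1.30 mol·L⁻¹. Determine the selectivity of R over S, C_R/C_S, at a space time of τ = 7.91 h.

3.31

For first-order series with pure A initially, C_R(τ) = k₁C_{A0}/(k₂−k₁)·(e^(−k₁τ) − e^(−k₂τ)).
e^(−k₁τ) = e^(−0.363×7.91) = e^(−2.871) = 0.05662; e^(−k₂τ) = e^(−0.3765) = 0.6862.
C_R = 0.363×1.30/(0.0476−0.363) × (0.05662−0.6862) = (-1.496)×(-0.6296) = 0.9420 mol·L⁻¹.
C_A = C_{A0}e^(−k₁τ) = 0.07361 mol·L⁻¹, so C_S = C_{A0}−C_A−C_R = 0.2843 mol·L⁻¹; C_R/C_S = 3.31.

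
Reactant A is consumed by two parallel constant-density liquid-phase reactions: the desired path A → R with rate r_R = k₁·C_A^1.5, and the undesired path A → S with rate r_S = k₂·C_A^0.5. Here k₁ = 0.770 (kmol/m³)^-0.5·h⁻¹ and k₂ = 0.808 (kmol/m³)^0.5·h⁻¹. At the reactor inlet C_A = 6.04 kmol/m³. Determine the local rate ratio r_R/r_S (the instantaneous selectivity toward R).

S_{R/S} = r_R/r_S = (k₁·C_A^1.5)/(k₂·C_A^0.5) = (k₁/k₂)·C_A.
= (0.770×6.040^1.5) / (0.808×6.040^0.5) = 11.43/1.986 = 5.76.
Since the desired path is higher order in A, keeping C_A high (PFR or concentrated feed) favours R.

5.76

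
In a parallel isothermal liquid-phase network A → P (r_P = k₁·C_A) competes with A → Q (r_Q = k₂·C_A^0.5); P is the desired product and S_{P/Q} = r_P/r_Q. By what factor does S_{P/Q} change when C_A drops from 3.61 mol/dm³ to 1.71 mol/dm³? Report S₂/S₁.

0.688

S_{P/Q} = (k₁/k₂)·C_A^0.5, so S₂/S₁ = (C_{A,2}/C_{A,1})^0.5.
= (1.71/3.61)^0.5 = (0.4737)^0.5 = 0.688.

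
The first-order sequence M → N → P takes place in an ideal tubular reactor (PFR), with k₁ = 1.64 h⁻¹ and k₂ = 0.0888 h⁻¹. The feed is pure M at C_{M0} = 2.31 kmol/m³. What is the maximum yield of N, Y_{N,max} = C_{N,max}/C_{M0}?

For a first-order series the maximum intermediate yield is C_{N,max}/C_{M0} = (k₁/k₂)^[k₂/(k₂−k₁)].
= (1.64/0.0888)^(0.0888/(0.0888−1.64)) = (18.47)^(-0.05725) = 0.8463.

0.846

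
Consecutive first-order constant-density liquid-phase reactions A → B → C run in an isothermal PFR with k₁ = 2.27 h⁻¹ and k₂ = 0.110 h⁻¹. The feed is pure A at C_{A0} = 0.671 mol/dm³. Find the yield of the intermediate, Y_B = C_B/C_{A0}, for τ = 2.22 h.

For first-order series with pure A initially, C_B(τ) = k₁C_{A0}/(k₂−k₁)·(e^(−k₁τ) − e^(−k₂τ)).
e^(−k₁τ) = e^(−2.27×2.22) = e^(−5.039) = 0.006478; e^(−k₂τ) = e^(−0.2442) = 0.7833.
C_B = 2.27×0.671/(0.110−2.27) × (0.006478−0.7833) = (-0.7052)×(-0.7769) = 0.5478 mol/dm³.
Y_B = C_B/C_{A0} = 0.5478/0.671 = 0.816.

0.816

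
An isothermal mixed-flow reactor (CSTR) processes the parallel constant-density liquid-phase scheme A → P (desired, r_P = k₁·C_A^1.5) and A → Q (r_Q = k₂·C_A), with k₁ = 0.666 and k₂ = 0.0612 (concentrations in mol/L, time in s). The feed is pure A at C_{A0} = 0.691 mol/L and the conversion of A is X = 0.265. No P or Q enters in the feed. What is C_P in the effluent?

Exit C_A = C_{A0}(1−X) = 0.691×0.735 = 0.5079 mol/L.
A CSTR operates uniformly at the exit composition, giving r_P = 0.2411 and r_Q = 0.03108 (each k·C_A^n at C_A = 0.5079).
Fraction of consumed A going to P: r_P/(r_P+r_Q) = 0.8858.
C_P = 0.8858·C_{A0}·X = 0.8858×0.691×0.265 = 0.162 mol/L.

0.162 mol/L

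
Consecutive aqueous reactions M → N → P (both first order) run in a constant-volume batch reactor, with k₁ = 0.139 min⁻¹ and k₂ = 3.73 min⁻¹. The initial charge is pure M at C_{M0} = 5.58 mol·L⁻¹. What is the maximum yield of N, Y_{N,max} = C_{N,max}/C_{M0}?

At the optimum, C_{N,max}/C_{M0} = (k₁/k₂)^[k₂/(k₂−k₁)].
= (0.139/3.73)^(3.73/(3.73−0.139)) = (0.03727)^(1.039) = 0.03281.

0.0328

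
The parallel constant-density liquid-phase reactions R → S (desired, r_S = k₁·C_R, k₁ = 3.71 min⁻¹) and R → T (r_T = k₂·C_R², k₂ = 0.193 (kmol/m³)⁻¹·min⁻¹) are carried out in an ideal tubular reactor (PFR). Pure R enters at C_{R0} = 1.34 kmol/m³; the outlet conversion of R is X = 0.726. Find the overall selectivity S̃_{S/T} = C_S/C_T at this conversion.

22.6

C_R = C_{R0}(1−X) = 0.3672 kmol/m³.
Along a PFR/batch, dC_S/dC_R = −r_S/(r_S+r_T) = −k₁/(k₁+k₂·C_R).
Integrating from C_{R0} to C_R: C_S = (3.71/0.193)·ln[(3.71+0.193·1.34)/(3.71+0.193·0.367)] = 19.22·ln(3.969/3.781) = 0.9317 kmol/m³.
C_T = (C_{R0}−C_R)−C_S = 0.04118 kmol/m³; S̃_{S/T} = 0.9317/0.04118 = 22.6.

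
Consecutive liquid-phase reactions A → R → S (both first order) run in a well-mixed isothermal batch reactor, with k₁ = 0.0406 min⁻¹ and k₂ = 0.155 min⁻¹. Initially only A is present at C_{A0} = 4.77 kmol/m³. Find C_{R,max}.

0.777 kmol/m³

For a first-order series the maximum intermediate yield is C_{R,max}/C_{A0} = (k₁/k₂)^[k₂/(k₂−k₁)].
= (0.0406/0.155)^(0.155/(0.155−0.0406)) = (0.2619)^(1.355) = 0.1628.
C_{R,max} = 0.1628×4.77 = 0.777 kmol/m³.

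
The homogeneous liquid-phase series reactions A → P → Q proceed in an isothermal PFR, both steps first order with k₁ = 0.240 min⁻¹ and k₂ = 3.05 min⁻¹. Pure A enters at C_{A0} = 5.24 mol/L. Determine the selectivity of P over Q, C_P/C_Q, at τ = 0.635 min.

For first-order series with pure A initially, C_P(τ) = k₁C_{A0}/(k₂−k₁)·(e^(−k₁τ) − e^(−k₂τ)).
e^(−k₁τ) = e^(−0.240×0.635) = e^(−0.1524) = 0.8586; e^(−k₂τ) = e^(−1.937) = 0.1442.
C_P = 0.240×5.24/(3.05−0.240) × (0.8586−0.1442) = 0.4475×0.7145 = 0.3198 mol/L.
C_A = C_{A0}e^(−k₁τ) = 4.499 mol/L, so C_Q = C_{A0}−C_A−C_P = 0.4209 mol/L; C_P/C_Q = 0.760.

0.760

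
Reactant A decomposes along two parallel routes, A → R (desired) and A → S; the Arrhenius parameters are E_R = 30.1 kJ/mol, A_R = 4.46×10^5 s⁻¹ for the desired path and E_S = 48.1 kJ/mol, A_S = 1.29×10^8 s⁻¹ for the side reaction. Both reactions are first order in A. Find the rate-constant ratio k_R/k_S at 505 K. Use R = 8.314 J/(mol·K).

0.252

With equal orders, S_{R/S} = k_R/k_S = (A_R/A_S)·exp[(E_S−E_R)/(RT)].
(E_S−E_R)/(RT) = (48.1−30.1)×10³/(8.314×505) = 18000/4199 = 4.287.
k_R/k_S = (4.46×10^5/1.29×10^8)·exp(4.287) = 0.003457 × 72.76 = 0.252.
Since E_R < E_S, lowering the temperature improves selectivity toward R.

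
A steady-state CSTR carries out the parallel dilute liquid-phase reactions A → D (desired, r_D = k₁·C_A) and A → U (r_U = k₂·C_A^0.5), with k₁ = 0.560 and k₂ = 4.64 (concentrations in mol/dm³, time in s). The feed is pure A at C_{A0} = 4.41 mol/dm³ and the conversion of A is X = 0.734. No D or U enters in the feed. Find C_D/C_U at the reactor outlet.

0.131

Exit C_A = C_{A0}(1−X) = 4.41×0.266 = 1.173 mol/dm³.
A CSTR operates uniformly at the exit composition, giving r_D = 0.6569 and r_U = 5.025 (each k·C_A^n at C_A = 1.173).
Overall selectivity = C_D/C_U = r_Dτ/(r_Uτ) = r_D/r_U = 0.131.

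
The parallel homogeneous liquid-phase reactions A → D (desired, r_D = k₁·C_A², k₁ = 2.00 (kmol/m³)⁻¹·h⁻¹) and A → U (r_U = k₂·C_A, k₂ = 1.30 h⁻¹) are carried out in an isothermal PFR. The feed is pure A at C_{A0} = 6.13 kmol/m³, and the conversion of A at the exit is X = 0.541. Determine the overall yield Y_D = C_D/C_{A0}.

0.470

C_A = C_{A0}(1−X) = 2.814 kmol/m³.
Along a PFR/batch, dC_U/dC_A = −r_U/(r_D+r_U) = −k₂/(k₂+k₁·C_A).
Integrating from C_{A0} to C_A: C_U = (1.30/2.00)·ln[(1.30+2.00·6.13)/(1.30+2.00·2.81)] = 0.6500·ln(13.56/6.927) = 0.4366 kmol/m³.
Then C_D = (C_{A0}−C_A) − C_U = 3.316 − 0.4366 = 2.880 kmol/m³.
Y_D = C_D/C_{A0} = 2.880/6.13 = 0.470.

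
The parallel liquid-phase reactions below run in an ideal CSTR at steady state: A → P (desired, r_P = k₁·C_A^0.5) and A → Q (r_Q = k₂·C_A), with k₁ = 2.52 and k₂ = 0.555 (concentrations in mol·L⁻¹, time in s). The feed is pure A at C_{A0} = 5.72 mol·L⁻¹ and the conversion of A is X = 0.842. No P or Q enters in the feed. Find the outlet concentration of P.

3.98 mol·L⁻¹

Exit C_A = C_{A0}(1−X) = 5.72×0.158 = 0.9038 mol·L⁻¹.
In a CSTR the entire volume is at exit conditions, so r_P = 2.52×0.9038^0.5 = 2.396 and r_Q = 0.555×0.9038 = 0.5016.
Fraction of consumed A going to P: r_P/(r_P+r_Q) = 0.8269.
C_P = 0.8269·C_{A0}·X = 0.8269×5.72×0.842 = 3.98 mol·L⁻¹.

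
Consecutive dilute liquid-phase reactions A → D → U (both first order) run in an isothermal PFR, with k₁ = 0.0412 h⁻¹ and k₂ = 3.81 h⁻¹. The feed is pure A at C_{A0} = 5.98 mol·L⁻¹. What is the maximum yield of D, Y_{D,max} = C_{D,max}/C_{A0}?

0.0103

At the optimum, C_{D,max}/C_{A0} = (k₁/k₂)^[k₂/(k₂−k₁)].
= (0.0412/3.81)^(3.81/(3.81−0.0412)) = (0.01081)^(1.011) = 0.01029.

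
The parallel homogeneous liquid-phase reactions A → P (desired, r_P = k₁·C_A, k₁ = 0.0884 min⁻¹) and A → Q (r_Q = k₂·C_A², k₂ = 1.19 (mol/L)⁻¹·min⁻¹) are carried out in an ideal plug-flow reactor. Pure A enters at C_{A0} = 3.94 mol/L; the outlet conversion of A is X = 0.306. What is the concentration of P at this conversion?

0.0265 mol/L

C_A = C_{A0}(1−X) = 2.734 mol/L.
Along a PFR/batch, dC_P/dC_A = −r_P/(r_P+r_Q) = −k₁/(k₁+k₂·C_A).
Integrating from C_{A0} to C_A: C_P = (0.0884/1.19)·ln[(0.0884+1.19·3.94)/(0.0884+1.19·2.73)] = 0.07429·ln(4.777/3.342) = 0.02653 mol/L.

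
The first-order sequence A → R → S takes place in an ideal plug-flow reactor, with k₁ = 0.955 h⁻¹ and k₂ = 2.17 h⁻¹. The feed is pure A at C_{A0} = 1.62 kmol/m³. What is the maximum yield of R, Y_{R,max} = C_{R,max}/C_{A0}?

0.231

Evaluating C_R at τ_opt = ln(k₂/k₁)/(k₂−k₁) gives C_{R,max}/C_{A0} = (k₁/k₂)^[k₂/(k₂−k₁)].
= (0.955/2.17)^(2.17/(2.17−0.955)) = (0.4401)^(1.786) = 0.2309.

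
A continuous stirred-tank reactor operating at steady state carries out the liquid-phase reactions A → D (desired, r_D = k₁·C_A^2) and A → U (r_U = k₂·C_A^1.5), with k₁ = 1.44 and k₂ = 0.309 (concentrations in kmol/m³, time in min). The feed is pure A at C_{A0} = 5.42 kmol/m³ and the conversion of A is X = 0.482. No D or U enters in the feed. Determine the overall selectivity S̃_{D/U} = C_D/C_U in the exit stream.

7.81

Exit C_A = C_{A0}(1−X) = 5.42×0.518 = 2.808 kmol/m³.
A CSTR operates uniformly at the exit composition, giving r_D = 11.35 and r_U = 1.454 (each k·C_A^n at C_A = 2.808).
Overall selectivity = C_D/C_U = r_Dτ/(r_Uτ) = r_D/r_U = 7.81.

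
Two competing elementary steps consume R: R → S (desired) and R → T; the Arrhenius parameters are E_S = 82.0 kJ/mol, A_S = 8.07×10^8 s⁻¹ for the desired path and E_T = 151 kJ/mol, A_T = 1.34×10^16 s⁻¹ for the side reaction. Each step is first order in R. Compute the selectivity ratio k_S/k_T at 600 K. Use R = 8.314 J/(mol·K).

0.0612

With equal orders, S_{S/T} = k_S/k_T = (A_S/A_T)·exp[(E_T−E_S)/(RT)].
(E_T−E_S)/(RT) = (151−82.0)×10³/(8.314×600) = 69000/4988 = 13.83.
k_S/k_T = (8.07×10^8/1.34×10^16)·exp(13.83) = 6.022×10^-8 × 1.017×10^6 = 0.0612.
Since E_S < E_T, lowering the temperature improves selectivity toward S.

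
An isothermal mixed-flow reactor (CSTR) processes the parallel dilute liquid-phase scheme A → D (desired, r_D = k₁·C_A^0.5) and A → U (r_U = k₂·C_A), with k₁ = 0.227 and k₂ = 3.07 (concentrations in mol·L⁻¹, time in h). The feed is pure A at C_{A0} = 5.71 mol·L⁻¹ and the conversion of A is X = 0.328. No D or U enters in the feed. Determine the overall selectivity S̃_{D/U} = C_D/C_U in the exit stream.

0.0377

Exit C_A = C_{A0}(1−X) = 5.71×0.672 = 3.837 mol·L⁻¹.
A CSTR operates uniformly at the exit composition, giving r_D = 0.4447 and r_U = 11.78 (each k·C_A^n at C_A = 3.837).
Overall selectivity = C_D/C_U = r_Dτ/(r_Uτ) = r_D/r_U = 0.0377.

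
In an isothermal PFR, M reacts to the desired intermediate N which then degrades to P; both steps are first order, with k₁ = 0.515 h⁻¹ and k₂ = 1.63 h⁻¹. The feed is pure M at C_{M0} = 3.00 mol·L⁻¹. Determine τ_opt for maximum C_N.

1.03 h

Setting dC_N/dτ = 0 gives τ_opt = ln(k₂/k₁)/(k₂−k₁).
= ln(1.63/0.515)/(1.63−0.515) = ln(3.165)/1.115 = 1.152/1.115 = 1.03 h.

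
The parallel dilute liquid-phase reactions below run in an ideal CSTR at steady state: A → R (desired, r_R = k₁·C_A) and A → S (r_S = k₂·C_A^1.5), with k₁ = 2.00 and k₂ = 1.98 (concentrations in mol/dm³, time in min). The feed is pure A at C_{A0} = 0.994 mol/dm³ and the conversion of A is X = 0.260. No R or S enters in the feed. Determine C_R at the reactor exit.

0.140 mol/dm³

Exit C_A = C_{A0}(1−X) = 0.994×0.740 = 0.7356 mol/dm³.
In a CSTR the entire volume is at exit conditions, so r_R = 2.00×0.7356 = 1.471 and r_S = 1.98×0.7356^1.5 = 1.249.
Fraction of consumed A going to R: r_R/(r_R+r_S) = 0.5408.
C_R = 0.5408·C_{A0}·X = 0.5408×0.994×0.260 = 0.140 mol/dm³.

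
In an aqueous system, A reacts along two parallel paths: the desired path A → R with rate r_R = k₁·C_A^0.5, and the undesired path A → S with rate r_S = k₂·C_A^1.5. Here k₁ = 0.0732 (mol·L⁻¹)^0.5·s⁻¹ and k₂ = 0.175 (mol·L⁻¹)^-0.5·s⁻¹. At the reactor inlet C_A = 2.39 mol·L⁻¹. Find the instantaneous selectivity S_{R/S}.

0.175

S_{R/S} = r_R/r_S = (k₁·C_A^0.5)/(k₂·C_A^1.5) = (k₁/k₂)·C_A⁻¹.
= (0.0732×2.390^0.5) / (0.175×2.390^1.5) = 0.1132/0.6466 = 0.175.
The undesired path is higher order in A, so low C_A (CSTR or dilute feed) favours R.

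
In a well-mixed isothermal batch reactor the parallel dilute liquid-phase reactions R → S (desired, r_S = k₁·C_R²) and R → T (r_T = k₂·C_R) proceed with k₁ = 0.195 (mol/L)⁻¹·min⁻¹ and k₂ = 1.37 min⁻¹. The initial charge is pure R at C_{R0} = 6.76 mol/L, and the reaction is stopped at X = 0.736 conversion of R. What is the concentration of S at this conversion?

C_R = C_{R0}(1−X) = 1.785 mol/L.
Along a PFR/batch, dC_T/dC_R = −r_T/(r_S+r_T) = −k₂/(k₂+k₁·C_R).
Integrating from C_{R0} to C_R: C_T = (1.37/0.195)·ln[(1.37+0.195·6.76)/(1.37+0.195·1.78)] = 7.026·ln(2.688/1.718) = 3.145 mol/L.
Then C_S = (C_{R0}−C_R) − C_T = 4.975 − 3.145 = 1.830 mol/L.

1.83 mol/L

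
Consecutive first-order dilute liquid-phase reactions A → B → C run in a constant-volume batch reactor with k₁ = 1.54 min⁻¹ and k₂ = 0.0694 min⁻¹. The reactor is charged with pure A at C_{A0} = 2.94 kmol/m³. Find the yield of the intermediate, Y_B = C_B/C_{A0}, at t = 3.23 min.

0.830

Solving the coupled first-order balances gives C_B(t) = [k₁/(k₂−k₁)]·C_{A0}·(e^(−k₁t) − e^(−k₂t)).
e^(−k₁t) = e^(−1.54×3.23) = e^(−4.974) = 0.006914; e^(−k₂t) = e^(−0.2242) = 0.7992.
C_B = 1.54×2.94/(0.0694−1.54) × (0.006914−0.7992) = (-3.079)×(-0.7923) = 2.439 kmol/m³.
Y_B = C_B/C_{A0} = 2.439/2.94 = 0.830.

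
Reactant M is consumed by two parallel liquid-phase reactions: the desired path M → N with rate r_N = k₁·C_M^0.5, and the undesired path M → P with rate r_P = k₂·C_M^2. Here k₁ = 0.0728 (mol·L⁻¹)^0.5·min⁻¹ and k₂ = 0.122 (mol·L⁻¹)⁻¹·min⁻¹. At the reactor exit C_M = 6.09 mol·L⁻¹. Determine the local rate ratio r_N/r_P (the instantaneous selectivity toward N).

S_{N/P} = r_N/r_P = (k₁·C_M^0.5)/(k₂·C_M^2) = (k₁/k₂)·C_M^-1.5.
= (0.0728×6.090^0.5) / (0.122×6.090^2) = 0.1797/4.525 = 0.0397.

0.0397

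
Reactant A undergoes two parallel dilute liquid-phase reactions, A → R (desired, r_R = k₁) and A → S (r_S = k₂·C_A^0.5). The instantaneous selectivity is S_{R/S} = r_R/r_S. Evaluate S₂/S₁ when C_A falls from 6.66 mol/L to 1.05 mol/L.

2.52

S_{R/S} = (k₁/k₂)·C_A^-0.5, so S₂/S₁ = (C_{A,2}/C_{A,1})^-0.5.
= (1.05/6.66)^(-0.5) = (0.1577)^(-0.5) = 2.52.
Selectivity toward R rises as C_A falls — low-concentration operation is favoured.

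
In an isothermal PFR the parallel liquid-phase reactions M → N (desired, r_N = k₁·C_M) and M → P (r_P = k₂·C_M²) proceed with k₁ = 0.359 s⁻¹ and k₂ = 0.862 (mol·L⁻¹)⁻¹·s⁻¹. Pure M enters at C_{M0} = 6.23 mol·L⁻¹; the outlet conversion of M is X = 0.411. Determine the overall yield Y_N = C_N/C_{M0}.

0.0325

C_M = C_{M0}(1−X) = 3.669 mol·L⁻¹.
Along a PFR/batch, dC_N/dC_M = −r_N/(r_N+r_P) = −k₁/(k₁+k₂·C_M).
Integrating from C_{M0} to C_M: C_N = (0.359/0.862)·ln[(0.359+0.862·6.23)/(0.359+0.862·3.67)] = 0.4165·ln(5.729/3.522) = 0.2026 mol·L⁻¹.
Y_N = C_N/C_{M0} = 0.2026/6.23 = 0.0325.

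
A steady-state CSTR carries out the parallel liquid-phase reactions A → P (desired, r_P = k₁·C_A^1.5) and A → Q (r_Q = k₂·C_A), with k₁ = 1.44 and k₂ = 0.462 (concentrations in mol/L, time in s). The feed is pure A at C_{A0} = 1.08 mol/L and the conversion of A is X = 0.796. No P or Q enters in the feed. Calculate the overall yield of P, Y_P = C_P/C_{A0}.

Exit C_A = C_{A0}(1−X) = 1.08×0.204 = 0.2203 mol/L.
A CSTR operates uniformly at the exit composition, giving r_P = 0.1489 and r_Q = 0.1018 (each k·C_A^n at C_A = 0.2203).
Fraction of consumed A going to P: r_P/(r_P+r_Q) = 0.5940.
C_P = 0.5940·C_{A0}·X = 0.5940×1.08×0.796 = 0.511 mol/L; Y_P = C_P/C_{A0} = 0.473.

0.473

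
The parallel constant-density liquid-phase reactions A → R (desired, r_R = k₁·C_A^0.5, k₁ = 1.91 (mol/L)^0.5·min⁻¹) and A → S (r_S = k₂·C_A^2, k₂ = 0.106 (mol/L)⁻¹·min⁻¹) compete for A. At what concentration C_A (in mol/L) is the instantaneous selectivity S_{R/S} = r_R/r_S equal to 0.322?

S_{R/S} = (k₁/k₂)·C_A^-1.5 ⇒ C_A = (S·k₂/k₁)^(1/(-1.5)).
= (0.322×0.106/1.91)^(-0.6667) = (0.01787)^(-0.6667) = 14.6 mol/L.

14.6 mol/L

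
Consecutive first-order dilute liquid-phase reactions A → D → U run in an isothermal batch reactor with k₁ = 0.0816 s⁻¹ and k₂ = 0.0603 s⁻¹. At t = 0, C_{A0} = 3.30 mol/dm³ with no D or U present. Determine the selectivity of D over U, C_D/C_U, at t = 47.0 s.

For first-order series with pure A initially, C_D(t) = k₁C_{A0}/(k₂−k₁)·(e^(−k₁t) − e^(−k₂t)).
e^(−k₁t) = e^(−0.0816×47.0) = e^(−3.835) = 0.02160; e^(−k₂t) = e^(−2.834) = 0.05877.
C_D = 0.0816×3.30/(0.0603−0.0816) × (0.02160−0.05877) = (-12.64)×(-0.03717) = 0.4700 mol/dm³.
C_A = C_{A0}e^(−k₁t) = 0.07127 mol/dm³, so C_U = C_{A0}−C_A−C_D = 2.759 mol/dm³; C_D/C_U = 0.170.

0.170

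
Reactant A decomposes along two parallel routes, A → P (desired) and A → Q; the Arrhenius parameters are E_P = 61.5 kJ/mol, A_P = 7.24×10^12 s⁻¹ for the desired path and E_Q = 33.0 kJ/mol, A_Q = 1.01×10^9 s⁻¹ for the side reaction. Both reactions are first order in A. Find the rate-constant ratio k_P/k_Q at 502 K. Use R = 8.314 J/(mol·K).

With equal orders, S_{P/Q} = k_P/k_Q = (A_P/A_Q)·exp[(E_Q−E_P)/(RT)].
(E_Q−E_P)/(RT) = (33.0−61.5)×10³/(8.314×502) = -28500/4174 = -6.829.
k_P/k_Q = (7.24×10^12/1.01×10^9)·exp(-6.829) = 7168 × 0.001082 = 7.76.

7.76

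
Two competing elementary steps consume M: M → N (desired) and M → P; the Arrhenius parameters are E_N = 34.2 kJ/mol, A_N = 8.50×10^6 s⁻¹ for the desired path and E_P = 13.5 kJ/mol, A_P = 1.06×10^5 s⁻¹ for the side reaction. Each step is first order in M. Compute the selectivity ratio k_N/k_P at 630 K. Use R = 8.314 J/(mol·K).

With equal orders, S_{N/P} = k_N/k_P = (A_N/A_P)·exp[(E_P−E_N)/(RT)].
(E_P−E_N)/(RT) = (13.5−34.2)×10³/(8.314×630) = -20700/5238 = -3.952.
k_N/k_P = (8.50×10^6/1.06×10^5)·exp(-3.952) = 80.19 × 0.01922 = 1.54.

1.54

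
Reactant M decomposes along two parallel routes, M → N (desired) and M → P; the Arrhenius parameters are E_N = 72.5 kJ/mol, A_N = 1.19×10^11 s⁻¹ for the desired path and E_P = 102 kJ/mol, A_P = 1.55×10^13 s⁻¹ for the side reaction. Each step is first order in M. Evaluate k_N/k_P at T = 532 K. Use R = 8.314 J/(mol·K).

Since both paths have the same order in M, the concentration cancels and S_{N/P} = k_N/k_P = (A_N/A_P)·exp[(E_P−E_N)/(RT)].
(E_P−E_N)/(RT) = (102−72.5)×10³/(8.314×532) = 29500/4423 = 6.670.
k_N/k_P = (1.19×10^11/1.55×10^13)·exp(6.670) = 0.007677 × 788.1 = 6.05.
Since E_N < E_P, lowering the temperature improves selectivity toward N.

6.05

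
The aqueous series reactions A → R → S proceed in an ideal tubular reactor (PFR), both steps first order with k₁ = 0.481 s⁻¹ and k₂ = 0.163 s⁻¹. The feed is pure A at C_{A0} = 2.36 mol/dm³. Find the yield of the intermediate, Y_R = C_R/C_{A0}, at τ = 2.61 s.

0.557

The intermediate concentration in a first-order A→B→C sequence is C_R = k₁C_{A0}(e^(−k₁τ) − e^(−k₂τ))/(k₂−k₁).
e^(−k₁τ) = e^(−0.481×2.61) = e^(−1.255) = 0.2850; e^(−k₂τ) = e^(−0.4254) = 0.6535.
C_R = 0.481×2.36/(0.163−0.481) × (0.2850−0.6535) = (-3.570)×(-0.3685) = 1.316 mol/dm³.
Y_R = C_R/C_{A0} = 1.316/2.36 = 0.557.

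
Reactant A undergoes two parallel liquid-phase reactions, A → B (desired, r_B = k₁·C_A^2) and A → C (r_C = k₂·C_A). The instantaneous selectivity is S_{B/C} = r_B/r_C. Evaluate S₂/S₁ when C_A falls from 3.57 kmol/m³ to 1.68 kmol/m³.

0.471

S_{B/C} = (k₁/k₂)·C_A, so S₂/S₁ = (C_{A,2}/C_{A,1}).
= 1.68/3.57 = 0.471.
Selectivity toward B falls as C_A falls — high-concentration operation is favoured.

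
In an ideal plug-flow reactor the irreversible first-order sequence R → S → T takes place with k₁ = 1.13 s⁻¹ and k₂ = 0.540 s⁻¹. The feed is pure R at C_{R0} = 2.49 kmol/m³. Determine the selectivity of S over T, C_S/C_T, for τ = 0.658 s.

For first-order series with pure R initially, C_S(τ) = k₁C_{R0}/(k₂−k₁)·(e^(−k₁τ) − e^(−k₂τ)).
e^(−k₁τ) = e^(−1.13×0.658) = e^(−0.7435) = 0.4754; e^(−k₂τ) = e^(−0.3553) = 0.7009.
C_S = 1.13×2.49/(0.540−1.13) × (0.4754−0.7009) = (-4.769)×(-0.2255) = 1.076 kmol/m³.
C_R = C_{R0}e^(−k₁τ) = 1.184 kmol/m³, so C_T = C_{R0}−C_R−C_S = 0.2307 kmol/m³; C_S/C_T = 4.66.

4.66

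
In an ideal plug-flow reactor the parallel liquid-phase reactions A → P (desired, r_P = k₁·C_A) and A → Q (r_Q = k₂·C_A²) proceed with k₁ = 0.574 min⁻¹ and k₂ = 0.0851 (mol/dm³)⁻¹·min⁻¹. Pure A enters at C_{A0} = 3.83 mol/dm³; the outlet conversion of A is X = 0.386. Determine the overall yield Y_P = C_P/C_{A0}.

C_A = C_{A0}(1−X) = 2.352 mol/dm³.
Along a PFR/batch, dC_P/dC_A = −r_P/(r_P+r_Q) = −k₁/(k₁+k₂·C_A).
Integrating from C_{A0} to C_A: C_P = (0.574/0.0851)·ln[(0.574+0.0851·3.83)/(0.574+0.0851·2.35)] = 6.745·ln(0.8999/0.7741) = 1.016 mol/dm³.
Y_P = C_P/C_{A0} = 1.016/3.83 = 0.265.

0.265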